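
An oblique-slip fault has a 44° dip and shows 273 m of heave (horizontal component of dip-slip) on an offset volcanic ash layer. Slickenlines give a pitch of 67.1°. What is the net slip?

412 m

dip-slip = heave / cos(dip) = 273 / cos(44°) = 379.5 m
net slip = dip-slip / sin(rake) = 379.5 / sin(67.1°) = 412 m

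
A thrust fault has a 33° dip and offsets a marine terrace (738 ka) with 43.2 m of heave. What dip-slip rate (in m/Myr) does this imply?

69.8 m/Myr

dip-slip = heave / cos(dip) = 43.2 m / cos(33°) = 51.51 m
rate = 51.51 m / 738 ka = 0.0000698 m/yr = 69.8 m/Myr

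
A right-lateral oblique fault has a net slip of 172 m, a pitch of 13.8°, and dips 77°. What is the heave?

9.23 m

dip-slip = net slip × sin(rake) = 172 m × sin(13.8°) = 41.03 m
heave = dip-slip × cos(dip) = 41.03 × cos(77°) = 9.23 m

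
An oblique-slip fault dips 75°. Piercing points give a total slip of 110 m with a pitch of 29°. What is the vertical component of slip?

dip-slip = net slip × sin(rake) = 110 m × sin(29°) = 53.33 m
throw = dip-slip × sin(dip) = 53.33 × sin(75°) = 51.5 m

51.5 m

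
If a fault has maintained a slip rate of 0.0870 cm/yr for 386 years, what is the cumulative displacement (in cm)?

33.6 cm

slip = rate × time = 0.0870 cm/yr × 386 years = 0.336 m = 33.6 cm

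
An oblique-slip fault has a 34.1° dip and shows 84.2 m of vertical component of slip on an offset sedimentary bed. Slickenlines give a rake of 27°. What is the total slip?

331 m

dip-slip = throw / sin(dip) = 84.2 / sin(34.1°) = 150.2 m
net slip = dip-slip / sin(rake) = 150.2 / sin(27°) = 331 m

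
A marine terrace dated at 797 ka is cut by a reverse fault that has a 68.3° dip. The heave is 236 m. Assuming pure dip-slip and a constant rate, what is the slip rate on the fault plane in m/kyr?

0.801 m/kyr

dip-slip = heave / cos(dip) = 236 m / cos(68.3°) = 638.3 m
rate = 638.3 m / 797 ka = 0.000801 m/yr = 0.801 m/kyr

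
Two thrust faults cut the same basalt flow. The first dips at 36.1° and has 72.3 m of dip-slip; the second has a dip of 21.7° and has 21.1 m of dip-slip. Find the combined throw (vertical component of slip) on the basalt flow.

50.4 m

throw_A = 72.3 × sin(36.1°) = 42.60 m
throw_B = 21.1 × sin(21.7°) = 7.802 m
total = 42.60 + 7.802 = 50.4 m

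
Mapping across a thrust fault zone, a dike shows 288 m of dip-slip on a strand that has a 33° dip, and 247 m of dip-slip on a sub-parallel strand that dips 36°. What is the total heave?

441 m

heave_A = 288 × cos(33°) = 241.5 m
heave_B = 247 × cos(36°) = 199.8 m
total = 241.5 + 199.8 = 441 m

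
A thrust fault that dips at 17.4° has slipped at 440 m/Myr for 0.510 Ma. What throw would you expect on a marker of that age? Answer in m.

dip-slip = rate × time = 440 m/Myr × 0.510 Ma = 224.4 m
throw = dip-slip × sin(dip) = 224.4 × sin(17.4°) = 67.1 m

67.1 m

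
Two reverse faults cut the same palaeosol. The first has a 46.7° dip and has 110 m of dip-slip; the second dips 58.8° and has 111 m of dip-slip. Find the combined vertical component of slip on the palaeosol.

throw_A = 110 × sin(46.7°) = 80.06 m
throw_B = 111 × sin(58.8°) = 94.95 m
total = 80.06 + 94.95 = 175 m

175 m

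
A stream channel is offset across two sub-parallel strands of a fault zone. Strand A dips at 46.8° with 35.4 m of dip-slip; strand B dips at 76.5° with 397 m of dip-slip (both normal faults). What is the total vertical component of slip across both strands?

throw_A = 35.4 × sin(46.8°) = 25.81 m
throw_B = 397 × sin(76.5°) = 386 m
total = 25.81 + 386 = 412 m

412 m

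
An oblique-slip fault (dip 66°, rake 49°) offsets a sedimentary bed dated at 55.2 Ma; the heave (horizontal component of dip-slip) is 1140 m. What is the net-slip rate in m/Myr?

dip-slip = heave / cos(dip) = 1140 / cos(66°) = 2803 m
net slip = dip-slip / sin(rake) = 2803 / sin(49°) = 3714 m
rate = 3714 m / 55.2 Ma = 0.0000673 m/yr = 67.3 m/Myr

67.3 m/Myr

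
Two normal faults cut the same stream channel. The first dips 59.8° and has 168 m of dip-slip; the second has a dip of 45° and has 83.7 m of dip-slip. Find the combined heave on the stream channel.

144 m

heave_A = 168 × cos(59.8°) = 84.51 m
heave_B = 83.7 × cos(45°) = 59.18 m
total = 84.51 + 59.18 = 144 m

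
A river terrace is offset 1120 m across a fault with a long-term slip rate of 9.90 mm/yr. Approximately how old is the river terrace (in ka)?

113 ka

age = offset / rate = 1120 m / (9.90 mm/yr) = 113000 yr = 113 ka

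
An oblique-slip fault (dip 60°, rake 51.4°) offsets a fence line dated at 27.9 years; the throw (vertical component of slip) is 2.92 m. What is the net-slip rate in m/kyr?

dip-slip = throw / sin(dip) = 2.92 / sin(60°) = 3.372 m
net slip = dip-slip / sin(rake) = 3.372 / sin(51.4°) = 4.314 m
rate = 4.314 m / 27.9 years = 0.155 m/yr = 155 m/kyr

155 m/kyr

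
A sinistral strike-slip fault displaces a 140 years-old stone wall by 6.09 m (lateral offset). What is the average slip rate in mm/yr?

43.5 mm/yr

rate = 6.09 m / 140 years = 0.0435 m/yr = 43.5 mm/yr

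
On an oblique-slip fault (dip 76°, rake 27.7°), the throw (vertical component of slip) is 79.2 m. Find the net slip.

dip-slip = throw / sin(dip) = 79.2 / sin(76°) = 81.62 m
net slip = dip-slip / sin(rake) = 81.62 / sin(27.7°) = 176 m

176 m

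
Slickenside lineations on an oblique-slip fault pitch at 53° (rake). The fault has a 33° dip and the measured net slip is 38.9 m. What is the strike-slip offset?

strike-slip = net slip × cos(rake) = 38.9 m × cos(53°) = 23.4 m

23.4 m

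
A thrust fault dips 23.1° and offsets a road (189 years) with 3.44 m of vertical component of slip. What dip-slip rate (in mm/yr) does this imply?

dip-slip = throw / sin(dip) = 3.44 m / sin(23.1°) = 8.768 m
rate = 8.768 m / 189 years = 0.0464 m/yr = 46.4 mm/yr

46.4 mm/yr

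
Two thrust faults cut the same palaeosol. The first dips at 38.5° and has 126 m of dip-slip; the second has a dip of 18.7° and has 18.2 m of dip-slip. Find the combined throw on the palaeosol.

84.3 m

throw_A = 126 × sin(38.5°) = 78.44 m
throw_B = 18.2 × sin(18.7°) = 5.835 m
total = 78.44 + 5.835 = 84.3 m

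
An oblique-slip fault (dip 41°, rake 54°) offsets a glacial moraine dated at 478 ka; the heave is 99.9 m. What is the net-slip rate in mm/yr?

0.342 mm/yr

dip-slip = heave / cos(dip) = 99.9 / cos(41°) = 132.4 m
net slip = dip-slip / sin(rake) = 132.4 / sin(54°) = 163.6 m
rate = 163.6 m / 478 ka = 0.000342 m/yr = 0.342 mm/yr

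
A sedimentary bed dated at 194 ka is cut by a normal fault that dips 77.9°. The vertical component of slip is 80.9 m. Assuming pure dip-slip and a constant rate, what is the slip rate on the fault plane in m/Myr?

426 m/Myr

dip-slip = throw / sin(dip) = 80.9 m / sin(77.9°) = 82.74 m
rate = 82.74 m / 194 ka = 0.000426 m/yr = 426 m/Myr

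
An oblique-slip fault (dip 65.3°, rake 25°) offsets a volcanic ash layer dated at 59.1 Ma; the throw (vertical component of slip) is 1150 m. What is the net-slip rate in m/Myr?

dip-slip = throw / sin(dip) = 1150 / sin(65.3°) = 1266 m
net slip = dip-slip / sin(rake) = 1266 / sin(25°) = 2995 m
rate = 2995 m / 59.1 Ma = 0.0000507 m/yr = 50.7 m/Myr

50.7 m/Myr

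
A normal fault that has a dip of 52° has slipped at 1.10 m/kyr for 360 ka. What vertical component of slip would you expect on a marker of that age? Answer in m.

312 m

dip-slip = rate × time = 1.10 m/kyr × 360 ka = 396 m
throw = dip-slip × sin(dip) = 396 × sin(52°) = 312 m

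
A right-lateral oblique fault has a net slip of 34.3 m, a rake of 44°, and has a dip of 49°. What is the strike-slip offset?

24.7 m

strike-slip = net slip × cos(rake) = 34.3 m × cos(44°) = 24.7 m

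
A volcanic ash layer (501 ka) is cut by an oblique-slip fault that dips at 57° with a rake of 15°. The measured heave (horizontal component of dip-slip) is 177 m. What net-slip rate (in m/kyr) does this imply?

dip-slip = heave / cos(dip) = 177 / cos(57°) = 325 m
net slip = dip-slip / sin(rake) = 325 / sin(15°) = 1256 m
rate = 1256 m / 501 ka = 0.00251 m/yr = 2.51 m/kyr

2.51 m/kyr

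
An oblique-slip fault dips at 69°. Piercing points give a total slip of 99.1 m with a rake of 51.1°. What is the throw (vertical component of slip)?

dip-slip = net slip × sin(rake) = 99.1 m × sin(51.1°) = 77.12 m
throw = dip-slip × sin(dip) = 77.12 × sin(69°) = 72 m

72 m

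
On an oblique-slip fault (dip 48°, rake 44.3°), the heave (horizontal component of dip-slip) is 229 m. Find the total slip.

490 m

dip-slip = heave / cos(dip) = 229 / cos(48°) = 342.2 m
net slip = dip-slip / sin(rake) = 342.2 / sin(44.3°) = 490 m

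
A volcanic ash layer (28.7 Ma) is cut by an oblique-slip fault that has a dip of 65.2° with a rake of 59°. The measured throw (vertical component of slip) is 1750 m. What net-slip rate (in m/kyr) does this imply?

0.0784 m/kyr

dip-slip = throw / sin(dip) = 1750 / sin(65.2°) = 1928 m
net slip = dip-slip / sin(rake) = 1928 / sin(59°) = 2249 m
rate = 2249 m / 28.7 Ma = 0.0000784 m/yr = 0.0784 m/kyr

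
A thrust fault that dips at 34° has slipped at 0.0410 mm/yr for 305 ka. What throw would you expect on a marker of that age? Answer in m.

dip-slip = rate × time = 0.0410 mm/yr × 305 ka = 12.51 m
throw = dip-slip × sin(dip) = 12.51 × sin(34°) = 6.99 m

6.99 m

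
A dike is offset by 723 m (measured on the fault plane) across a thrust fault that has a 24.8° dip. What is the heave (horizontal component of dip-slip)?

heave = dip-slip × cos(dip) = 723 m × cos(24.8°) = 656 m

656 m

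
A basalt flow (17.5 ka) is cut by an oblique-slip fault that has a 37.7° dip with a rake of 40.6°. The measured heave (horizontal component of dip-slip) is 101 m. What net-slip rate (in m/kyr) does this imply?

11.2 m/kyr

dip-slip = heave / cos(dip) = 101 / cos(37.7°) = 127.7 m
net slip = dip-slip / sin(rake) = 127.7 / sin(40.6°) = 196.2 m
rate = 196.2 m / 17.5 ka = 0.0112 m/yr = 11.2 m/kyr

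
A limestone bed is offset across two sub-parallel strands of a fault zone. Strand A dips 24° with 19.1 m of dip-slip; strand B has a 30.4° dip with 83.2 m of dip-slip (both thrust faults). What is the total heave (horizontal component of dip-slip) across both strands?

heave_A = 19.1 × cos(24°) = 17.45 m
heave_B = 83.2 × cos(30.4°) = 71.76 m
total = 17.45 + 71.76 = 89.2 m

89.2 m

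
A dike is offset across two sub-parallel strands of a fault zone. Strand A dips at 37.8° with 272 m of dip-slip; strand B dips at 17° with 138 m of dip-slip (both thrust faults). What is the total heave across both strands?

heave_A = 272 × cos(37.8°) = 214.9 m
heave_B = 138 × cos(17°) = 132 m
total = 214.9 + 132 = 347 m

347 m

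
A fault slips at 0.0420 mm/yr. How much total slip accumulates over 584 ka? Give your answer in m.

24.5 m

slip = rate × time = 0.0420 mm/yr × 584 ka = 24.5 m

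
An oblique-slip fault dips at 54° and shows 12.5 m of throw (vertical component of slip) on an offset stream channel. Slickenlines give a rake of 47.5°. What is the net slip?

21 m

dip-slip = throw / sin(dip) = 12.5 / sin(54°) = 15.45 m
net slip = dip-slip / sin(rake) = 15.45 / sin(47.5°) = 21 m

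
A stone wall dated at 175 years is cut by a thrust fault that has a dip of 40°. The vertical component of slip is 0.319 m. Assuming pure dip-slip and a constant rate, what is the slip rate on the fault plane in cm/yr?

dip-slip = throw / sin(dip) = 0.319 m / sin(40°) = 0.4963 m
rate = 0.4963 m / 175 years = 0.00284 m/yr = 0.284 cm/yr

0.284 cm/yr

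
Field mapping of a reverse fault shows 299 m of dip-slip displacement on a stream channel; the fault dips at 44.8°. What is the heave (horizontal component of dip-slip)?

212 m

heave = dip-slip × cos(dip) = 299 m × cos(44.8°) = 212 m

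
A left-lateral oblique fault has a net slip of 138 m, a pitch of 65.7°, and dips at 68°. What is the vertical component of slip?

117 m

dip-slip = net slip × sin(rake) = 138 m × sin(65.7°) = 125.8 m
throw = dip-slip × sin(dip) = 125.8 × sin(68°) = 117 m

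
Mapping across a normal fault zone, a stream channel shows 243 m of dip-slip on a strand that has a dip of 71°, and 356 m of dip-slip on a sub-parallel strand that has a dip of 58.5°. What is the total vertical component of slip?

throw_A = 243 × sin(71°) = 229.8 m
throw_B = 356 × sin(58.5°) = 303.5 m
total = 229.8 + 303.5 = 533 m

533 m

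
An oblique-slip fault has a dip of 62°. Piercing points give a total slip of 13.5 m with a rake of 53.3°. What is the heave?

5.08 m

dip-slip = net slip × sin(rake) = 13.5 m × sin(53.3°) = 10.82 m
heave = dip-slip × cos(dip) = 10.82 × cos(62°) = 5.08 m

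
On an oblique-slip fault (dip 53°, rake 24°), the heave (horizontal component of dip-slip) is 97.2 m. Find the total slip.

397 m

dip-slip = heave / cos(dip) = 97.2 / cos(53°) = 161.5 m
net slip = dip-slip / sin(rake) = 161.5 / sin(24°) = 397 m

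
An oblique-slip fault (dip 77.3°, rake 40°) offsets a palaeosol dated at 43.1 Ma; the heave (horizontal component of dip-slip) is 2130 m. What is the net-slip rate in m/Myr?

350 m/Myr

dip-slip = heave / cos(dip) = 2130 / cos(77.3°) = 9689 m
net slip = dip-slip / sin(rake) = 9689 / sin(40°) = 15070 m
rate = 15070 m / 43.1 Ma = 0.000350 m/yr = 350 m/Myr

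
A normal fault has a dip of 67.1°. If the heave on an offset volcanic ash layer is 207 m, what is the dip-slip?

dip-slip = heave / cos(dip) = 207 / cos(67.1°) = 532 m

532 m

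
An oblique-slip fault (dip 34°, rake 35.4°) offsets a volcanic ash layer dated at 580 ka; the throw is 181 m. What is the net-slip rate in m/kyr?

dip-slip = throw / sin(dip) = 181 / sin(34°) = 323.7 m
net slip = dip-slip / sin(rake) = 323.7 / sin(35.4°) = 558.8 m
rate = 558.8 m / 580 ka = 0.000963 m/yr = 0.963 m/kyr

0.963 m/kyr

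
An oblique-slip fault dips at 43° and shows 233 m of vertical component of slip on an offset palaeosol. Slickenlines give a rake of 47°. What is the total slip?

467 m

dip-slip = throw / sin(dip) = 233 / sin(43°) = 341.6 m
net slip = dip-slip / sin(rake) = 341.6 / sin(47°) = 467 m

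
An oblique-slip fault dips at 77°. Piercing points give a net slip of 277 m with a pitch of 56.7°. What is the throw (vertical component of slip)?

dip-slip = net slip × sin(rake) = 277 m × sin(56.7°) = 231.5 m
throw = dip-slip × sin(dip) = 231.5 × sin(77°) = 226 m

226 m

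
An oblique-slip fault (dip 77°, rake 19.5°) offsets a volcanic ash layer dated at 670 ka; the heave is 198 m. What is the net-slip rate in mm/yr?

3.94 mm/yr

dip-slip = heave / cos(dip) = 198 / cos(77°) = 880.2 m
net slip = dip-slip / sin(rake) = 880.2 / sin(19.5°) = 2637 m
rate = 2637 m / 670 ka = 0.00394 m/yr = 3.94 mm/yr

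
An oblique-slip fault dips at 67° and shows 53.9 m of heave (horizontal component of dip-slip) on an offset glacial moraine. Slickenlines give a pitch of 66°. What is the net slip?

dip-slip = heave / cos(dip) = 53.9 / cos(67°) = 137.9 m
net slip = dip-slip / sin(rake) = 137.9 / sin(66°) = 151 m

151 m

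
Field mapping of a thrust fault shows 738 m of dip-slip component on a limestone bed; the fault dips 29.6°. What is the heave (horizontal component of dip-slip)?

heave = dip-slip × cos(dip) = 738 m × cos(29.6°) = 642 m

642 m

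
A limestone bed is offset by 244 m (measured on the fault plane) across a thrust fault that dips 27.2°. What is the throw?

throw = dip-slip × sin(dip) = 244 m × sin(27.2°) = 112 m

112 m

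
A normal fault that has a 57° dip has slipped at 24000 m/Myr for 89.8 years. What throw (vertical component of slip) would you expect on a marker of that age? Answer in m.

dip-slip = rate × time = 24000 m/Myr × 89.8 years = 2.155 m
throw = dip-slip × sin(dip) = 2.155 × sin(57°) = 1.81 m

1.81 m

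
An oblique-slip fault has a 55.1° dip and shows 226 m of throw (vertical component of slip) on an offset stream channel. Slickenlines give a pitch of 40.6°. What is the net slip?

423 m

dip-slip = throw / sin(dip) = 226 / sin(55.1°) = 275.6 m
net slip = dip-slip / sin(rake) = 275.6 / sin(40.6°) = 423 m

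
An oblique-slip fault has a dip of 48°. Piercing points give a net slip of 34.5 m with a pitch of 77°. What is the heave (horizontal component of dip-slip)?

dip-slip = net slip × sin(rake) = 34.5 m × sin(77°) = 33.62 m
heave = dip-slip × cos(dip) = 33.62 × cos(48°) = 22.5 m

22.5 m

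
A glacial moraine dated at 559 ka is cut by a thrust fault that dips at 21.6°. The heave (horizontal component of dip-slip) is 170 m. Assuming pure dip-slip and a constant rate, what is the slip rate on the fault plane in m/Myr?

dip-slip = heave / cos(dip) = 170 m / cos(21.6°) = 182.8 m
rate = 182.8 m / 559 ka = 0.000327 m/yr = 327 m/Myr

327 m/Myr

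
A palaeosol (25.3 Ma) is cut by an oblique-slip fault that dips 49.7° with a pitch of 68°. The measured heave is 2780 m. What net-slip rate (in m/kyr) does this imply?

dip-slip = heave / cos(dip) = 2780 / cos(49.7°) = 4298 m
net slip = dip-slip / sin(rake) = 4298 / sin(68°) = 4636 m
rate = 4636 m / 25.3 Ma = 0.000183 m/yr = 0.183 m/kyr

0.183 m/kyr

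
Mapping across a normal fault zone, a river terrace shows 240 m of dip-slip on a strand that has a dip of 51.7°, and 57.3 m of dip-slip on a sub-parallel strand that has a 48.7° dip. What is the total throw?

231 m

throw_A = 240 × sin(51.7°) = 188.3 m
throw_B = 57.3 × sin(48.7°) = 43.05 m
total = 188.3 + 43.05 = 231 m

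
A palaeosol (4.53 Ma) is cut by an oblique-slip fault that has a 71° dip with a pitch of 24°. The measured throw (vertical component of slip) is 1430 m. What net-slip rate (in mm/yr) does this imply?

dip-slip = throw / sin(dip) = 1430 / sin(71°) = 1512 m
net slip = dip-slip / sin(rake) = 1512 / sin(24°) = 3718 m
rate = 3718 m / 4.53 Ma = 0.000821 m/yr = 0.821 mm/yr

0.821 mm/yr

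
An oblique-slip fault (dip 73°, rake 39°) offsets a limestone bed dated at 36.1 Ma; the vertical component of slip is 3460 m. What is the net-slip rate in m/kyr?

dip-slip = throw / sin(dip) = 3460 / sin(73°) = 3618 m
net slip = dip-slip / sin(rake) = 3618 / sin(39°) = 5749 m
rate = 5749 m / 36.1 Ma = 0.000159 m/yr = 0.159 m/kyr

0.159 m/kyr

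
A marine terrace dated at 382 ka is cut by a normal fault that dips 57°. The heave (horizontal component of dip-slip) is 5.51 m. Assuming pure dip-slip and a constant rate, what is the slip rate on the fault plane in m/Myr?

dip-slip = heave / cos(dip) = 5.51 m / cos(57°) = 10.12 m
rate = 10.12 m / 382 ka = 0.0000265 m/yr = 26.5 m/Myr

26.5 m/Myr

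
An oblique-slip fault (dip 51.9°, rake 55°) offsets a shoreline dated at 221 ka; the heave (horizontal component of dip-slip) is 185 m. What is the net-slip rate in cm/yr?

dip-slip = heave / cos(dip) = 185 / cos(51.9°) = 299.8 m
net slip = dip-slip / sin(rake) = 299.8 / sin(55°) = 366 m
rate = 366 m / 221 ka = 0.00166 m/yr = 0.166 cm/yr

0.166 cm/yr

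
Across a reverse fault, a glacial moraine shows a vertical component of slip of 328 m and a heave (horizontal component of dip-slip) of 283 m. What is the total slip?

net slip = √(throw² + heave²) = √(328² + 283²) = 433 m

433 m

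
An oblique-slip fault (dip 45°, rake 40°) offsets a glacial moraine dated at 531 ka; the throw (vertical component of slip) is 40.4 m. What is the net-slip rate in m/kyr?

dip-slip = throw / sin(dip) = 40.4 / sin(45°) = 57.13 m
net slip = dip-slip / sin(rake) = 57.13 / sin(40°) = 88.89 m
rate = 88.89 m / 531 ka = 0.000167 m/yr = 0.167 m/kyr

0.167 m/kyr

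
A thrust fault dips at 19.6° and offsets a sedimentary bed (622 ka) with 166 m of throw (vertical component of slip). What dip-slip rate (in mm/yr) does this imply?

dip-slip = throw / sin(dip) = 166 m / sin(19.6°) = 494.9 m
rate = 494.9 m / 622 ka = 0.000796 m/yr = 0.796 mm/yr

0.796 mm/yr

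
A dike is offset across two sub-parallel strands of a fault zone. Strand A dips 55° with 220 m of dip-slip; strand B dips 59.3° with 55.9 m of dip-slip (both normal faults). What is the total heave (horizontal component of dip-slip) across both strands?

155 m

heave_A = 220 × cos(55°) = 126.2 m
heave_B = 55.9 × cos(59.3°) = 28.54 m
total = 126.2 + 28.54 = 155 m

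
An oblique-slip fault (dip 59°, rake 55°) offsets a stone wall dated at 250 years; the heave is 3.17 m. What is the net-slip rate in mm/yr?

30.1 mm/yr

dip-slip = heave / cos(dip) = 3.17 / cos(59°) = 6.155 m
net slip = dip-slip / sin(rake) = 6.155 / sin(55°) = 7.514 m
rate = 7.514 m / 250 years = 0.0301 m/yr = 30.1 mm/yr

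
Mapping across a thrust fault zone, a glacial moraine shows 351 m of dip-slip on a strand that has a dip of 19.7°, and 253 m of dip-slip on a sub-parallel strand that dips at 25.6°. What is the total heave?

559 m

heave_A = 351 × cos(19.7°) = 330.5 m
heave_B = 253 × cos(25.6°) = 228.2 m
total = 330.5 + 228.2 = 559 m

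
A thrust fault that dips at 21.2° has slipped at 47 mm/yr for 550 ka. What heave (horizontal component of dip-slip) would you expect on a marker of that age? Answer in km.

24.1 km

dip-slip = rate × time = 47 mm/yr × 550 ka = 25850 m
heave = dip-slip × cos(dip) = 25850 × cos(21.2°) = 24100 m = 24.1 km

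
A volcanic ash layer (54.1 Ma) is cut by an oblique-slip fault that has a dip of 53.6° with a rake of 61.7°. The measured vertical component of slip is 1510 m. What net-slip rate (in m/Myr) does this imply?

39.4 m/Myr

dip-slip = throw / sin(dip) = 1510 / sin(53.6°) = 1876 m
net slip = dip-slip / sin(rake) = 1876 / sin(61.7°) = 2131 m
rate = 2131 m / 54.1 Ma = 0.0000394 m/yr = 39.4 m/Myr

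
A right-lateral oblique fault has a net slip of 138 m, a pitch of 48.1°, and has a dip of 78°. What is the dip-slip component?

dip-slip = net slip × sin(rake) = 138 m × sin(48.1°) = 103 m

103 m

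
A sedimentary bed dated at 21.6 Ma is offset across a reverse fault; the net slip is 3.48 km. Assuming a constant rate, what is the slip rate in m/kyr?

0.161 m/kyr

rate = 3.48 km / 21.6 Ma = 0.000161 m/yr = 0.161 m/kyr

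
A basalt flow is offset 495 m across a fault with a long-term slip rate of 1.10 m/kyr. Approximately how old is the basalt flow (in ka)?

age = offset / rate = 495 m / (1.10 m/kyr) = 450000 yr = 450 ka

450 ka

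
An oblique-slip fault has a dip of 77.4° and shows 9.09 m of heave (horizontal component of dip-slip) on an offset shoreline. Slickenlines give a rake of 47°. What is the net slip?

dip-slip = heave / cos(dip) = 9.09 / cos(77.4°) = 41.67 m
net slip = dip-slip / sin(rake) = 41.67 / sin(47°) = 57 m

57 m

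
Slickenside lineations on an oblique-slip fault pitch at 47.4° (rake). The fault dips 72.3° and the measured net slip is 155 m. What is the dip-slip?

114 m

dip-slip = net slip × sin(rake) = 155 m × sin(47.4°) = 114 m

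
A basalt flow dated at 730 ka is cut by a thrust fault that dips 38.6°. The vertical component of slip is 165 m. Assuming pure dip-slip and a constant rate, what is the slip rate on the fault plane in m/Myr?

362 m/Myr

dip-slip = throw / sin(dip) = 165 m / sin(38.6°) = 264.5 m
rate = 264.5 m / 730 ka = 0.000362 m/yr = 362 m/Myr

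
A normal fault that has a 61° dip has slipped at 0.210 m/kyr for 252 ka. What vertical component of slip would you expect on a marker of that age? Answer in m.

dip-slip = rate × time = 0.210 m/kyr × 252 ka = 52.92 m
throw = dip-slip × sin(dip) = 52.92 × sin(61°) = 46.3 m

46.3 m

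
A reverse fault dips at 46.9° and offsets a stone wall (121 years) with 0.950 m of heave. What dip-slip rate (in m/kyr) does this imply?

11.5 m/kyr

dip-slip = heave / cos(dip) = 0.950 m / cos(46.9°) = 1.390 m
rate = 1.390 m / 121 years = 0.0115 m/yr = 11.5 m/kyr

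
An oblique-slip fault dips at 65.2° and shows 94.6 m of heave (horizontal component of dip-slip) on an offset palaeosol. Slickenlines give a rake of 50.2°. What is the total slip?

dip-slip = heave / cos(dip) = 94.6 / cos(65.2°) = 225.5 m
net slip = dip-slip / sin(rake) = 225.5 / sin(50.2°) = 294 m

294 m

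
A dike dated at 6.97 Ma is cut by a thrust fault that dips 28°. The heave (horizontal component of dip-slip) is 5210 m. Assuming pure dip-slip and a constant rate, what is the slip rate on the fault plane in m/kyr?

0.847 m/kyr

dip-slip = heave / cos(dip) = 5210 m / cos(28°) = 5901 m
rate = 5901 m / 6.97 Ma = 0.000847 m/yr = 0.847 m/kyr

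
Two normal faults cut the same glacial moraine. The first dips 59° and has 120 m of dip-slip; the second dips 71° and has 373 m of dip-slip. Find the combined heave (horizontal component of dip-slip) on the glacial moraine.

heave_A = 120 × cos(59°) = 61.80 m
heave_B = 373 × cos(71°) = 121.4 m
total = 61.80 + 121.4 = 183 m

183 m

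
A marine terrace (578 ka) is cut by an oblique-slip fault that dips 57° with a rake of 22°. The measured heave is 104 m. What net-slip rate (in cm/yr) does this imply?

dip-slip = heave / cos(dip) = 104 / cos(57°) = 191 m
net slip = dip-slip / sin(rake) = 191 / sin(22°) = 509.7 m
rate = 509.7 m / 578 ka = 0.000882 m/yr = 0.0882 cm/yr

0.0882 cm/yr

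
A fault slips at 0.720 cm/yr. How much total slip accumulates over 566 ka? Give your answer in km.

slip = rate × time = 0.720 cm/yr × 566 ka = 4080 m = 4.08 km

4.08 km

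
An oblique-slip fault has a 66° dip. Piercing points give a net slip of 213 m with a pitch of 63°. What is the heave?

77.2 m

dip-slip = net slip × sin(rake) = 213 m × sin(63°) = 189.8 m
heave = dip-slip × cos(dip) = 189.8 × cos(66°) = 77.2 m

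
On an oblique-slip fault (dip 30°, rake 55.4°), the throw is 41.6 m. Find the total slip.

dip-slip = throw / sin(dip) = 41.6 / sin(30°) = 83.20 m
net slip = dip-slip / sin(rake) = 83.20 / sin(55.4°) = 101 m

101 m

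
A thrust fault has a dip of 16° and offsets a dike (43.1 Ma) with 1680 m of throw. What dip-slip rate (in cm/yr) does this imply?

dip-slip = throw / sin(dip) = 1680 m / sin(16°) = 6095 m
rate = 6095 m / 43.1 Ma = 0.000141 m/yr = 0.0141 cm/yr

0.0141 cm/yr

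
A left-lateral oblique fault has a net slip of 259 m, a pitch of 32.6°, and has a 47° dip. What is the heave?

95.2 m

dip-slip = net slip × sin(rake) = 259 m × sin(32.6°) = 139.5 m
heave = dip-slip × cos(dip) = 139.5 × cos(47°) = 95.2 m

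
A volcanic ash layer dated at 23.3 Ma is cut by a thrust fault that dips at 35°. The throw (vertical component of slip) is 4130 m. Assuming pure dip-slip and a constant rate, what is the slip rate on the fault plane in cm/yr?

dip-slip = throw / sin(dip) = 4130 m / sin(35°) = 7200 m
rate = 7200 m / 23.3 Ma = 0.000309 m/yr = 0.0309 cm/yr

0.0309 cm/yr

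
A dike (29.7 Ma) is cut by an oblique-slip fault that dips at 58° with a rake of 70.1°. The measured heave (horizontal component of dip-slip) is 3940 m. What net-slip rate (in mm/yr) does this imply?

0.266 mm/yr

dip-slip = heave / cos(dip) = 3940 / cos(58°) = 7435 m
net slip = dip-slip / sin(rake) = 7435 / sin(70.1°) = 7907 m
rate = 7907 m / 29.7 Ma = 0.000266 m/yr = 0.266 mm/yr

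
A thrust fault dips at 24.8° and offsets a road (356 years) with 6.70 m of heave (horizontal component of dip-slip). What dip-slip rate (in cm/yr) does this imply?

dip-slip = heave / cos(dip) = 6.70 m / cos(24.8°) = 7.381 m
rate = 7.381 m / 356 years = 0.0207 m/yr = 2.07 cm/yr

2.07 cm/yr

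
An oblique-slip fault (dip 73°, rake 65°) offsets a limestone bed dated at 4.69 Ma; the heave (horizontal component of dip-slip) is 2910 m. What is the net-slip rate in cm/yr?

dip-slip = heave / cos(dip) = 2910 / cos(73°) = 9953 m
net slip = dip-slip / sin(rake) = 9953 / sin(65°) = 10980 m
rate = 10980 m / 4.69 Ma = 0.00234 m/yr = 0.234 cm/yr

0.234 cm/yr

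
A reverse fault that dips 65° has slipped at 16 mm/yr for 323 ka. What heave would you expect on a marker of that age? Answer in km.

dip-slip = rate × time = 16 mm/yr × 323 ka = 5168 m
heave = dip-slip × cos(dip) = 5168 × cos(65°) = 2180 m = 2.18 km

2.18 km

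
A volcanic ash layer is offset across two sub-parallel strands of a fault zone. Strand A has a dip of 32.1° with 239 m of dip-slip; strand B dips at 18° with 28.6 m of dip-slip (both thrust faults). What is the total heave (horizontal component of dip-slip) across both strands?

230 m

heave_A = 239 × cos(32.1°) = 202.5 m
heave_B = 28.6 × cos(18°) = 27.20 m
total = 202.5 + 27.20 = 230 m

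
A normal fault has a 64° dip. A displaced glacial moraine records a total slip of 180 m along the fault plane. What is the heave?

heave = dip-slip × cos(dip) = 180 m × cos(64°) = 78.9 m

78.9 m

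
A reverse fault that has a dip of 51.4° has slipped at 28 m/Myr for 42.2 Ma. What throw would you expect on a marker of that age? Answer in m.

923 m

dip-slip = rate × time = 28 m/Myr × 42.2 Ma = 1182 m
throw = dip-slip × sin(dip) = 1182 × sin(51.4°) = 923 m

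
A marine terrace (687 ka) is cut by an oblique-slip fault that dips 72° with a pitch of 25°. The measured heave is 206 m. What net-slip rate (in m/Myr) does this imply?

2300 m/Myr

dip-slip = heave / cos(dip) = 206 / cos(72°) = 666.6 m
net slip = dip-slip / sin(rake) = 666.6 / sin(25°) = 1577 m
rate = 1577 m / 687 ka = 0.00230 m/yr = 2300 m/Myr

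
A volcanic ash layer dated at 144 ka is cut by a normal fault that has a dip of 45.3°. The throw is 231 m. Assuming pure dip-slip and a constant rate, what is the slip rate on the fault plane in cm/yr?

dip-slip = throw / sin(dip) = 231 m / sin(45.3°) = 325 m
rate = 325 m / 144 ka = 0.00226 m/yr = 0.226 cm/yr

0.226 cm/yr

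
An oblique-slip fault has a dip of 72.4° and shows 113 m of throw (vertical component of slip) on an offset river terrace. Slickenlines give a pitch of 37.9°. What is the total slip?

193 m

dip-slip = throw / sin(dip) = 113 / sin(72.4°) = 118.5 m
net slip = dip-slip / sin(rake) = 118.5 / sin(37.9°) = 193 m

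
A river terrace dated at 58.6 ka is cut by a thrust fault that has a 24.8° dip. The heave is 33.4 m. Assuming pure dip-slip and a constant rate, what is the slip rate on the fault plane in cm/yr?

0.0628 cm/yr

dip-slip = heave / cos(dip) = 33.4 m / cos(24.8°) = 36.79 m
rate = 36.79 m / 58.6 ka = 0.000628 m/yr = 0.0628 cm/yr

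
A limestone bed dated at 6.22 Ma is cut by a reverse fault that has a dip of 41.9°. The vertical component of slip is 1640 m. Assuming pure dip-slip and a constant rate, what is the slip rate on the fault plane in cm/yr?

0.0395 cm/yr

dip-slip = throw / sin(dip) = 1640 m / sin(41.9°) = 2456 m
rate = 2456 m / 6.22 Ma = 0.000395 m/yr = 0.0395 cm/yr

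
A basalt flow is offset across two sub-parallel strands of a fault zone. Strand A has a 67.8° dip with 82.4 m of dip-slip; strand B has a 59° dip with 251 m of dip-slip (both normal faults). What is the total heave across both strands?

heave_A = 82.4 × cos(67.8°) = 31.13 m
heave_B = 251 × cos(59°) = 129.3 m
total = 31.13 + 129.3 = 160 m

160 m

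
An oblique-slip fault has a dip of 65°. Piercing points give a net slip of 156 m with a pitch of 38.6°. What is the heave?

dip-slip = net slip × sin(rake) = 156 m × sin(38.6°) = 97.33 m
heave = dip-slip × cos(dip) = 97.33 × cos(65°) = 41.1 m

41.1 m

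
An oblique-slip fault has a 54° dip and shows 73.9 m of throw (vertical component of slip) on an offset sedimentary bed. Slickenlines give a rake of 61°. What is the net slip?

dip-slip = throw / sin(dip) = 73.9 / sin(54°) = 91.35 m
net slip = dip-slip / sin(rake) = 91.35 / sin(61°) = 104 m

104 m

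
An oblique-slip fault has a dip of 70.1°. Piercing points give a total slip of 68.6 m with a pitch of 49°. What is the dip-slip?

51.8 m

dip-slip = net slip × sin(rake) = 68.6 m × sin(49°) = 51.8 m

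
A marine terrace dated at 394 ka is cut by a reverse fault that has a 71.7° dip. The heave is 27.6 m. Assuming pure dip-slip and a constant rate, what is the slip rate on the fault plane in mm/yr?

0.223 mm/yr

dip-slip = heave / cos(dip) = 27.6 m / cos(71.7°) = 87.90 m
rate = 87.90 m / 394 ka = 0.000223 m/yr = 0.223 mm/yr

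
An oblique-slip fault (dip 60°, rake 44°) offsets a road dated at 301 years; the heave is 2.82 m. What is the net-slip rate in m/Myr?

27000 m/Myr

dip-slip = heave / cos(dip) = 2.82 / cos(60°) = 5.640 m
net slip = dip-slip / sin(rake) = 5.640 / sin(44°) = 8.119 m
rate = 8.119 m / 301 years = 0.0270 m/yr = 27000 m/Myr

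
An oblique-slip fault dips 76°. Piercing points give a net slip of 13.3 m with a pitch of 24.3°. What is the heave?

dip-slip = net slip × sin(rake) = 13.3 m × sin(24.3°) = 5.473 m
heave = dip-slip × cos(dip) = 5.473 × cos(76°) = 1.32 m

1.32 m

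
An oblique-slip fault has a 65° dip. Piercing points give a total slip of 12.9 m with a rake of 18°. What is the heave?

dip-slip = net slip × sin(rake) = 12.9 m × sin(18°) = 3.986 m
heave = dip-slip × cos(dip) = 3.986 × cos(65°) = 1.68 m

1.68 m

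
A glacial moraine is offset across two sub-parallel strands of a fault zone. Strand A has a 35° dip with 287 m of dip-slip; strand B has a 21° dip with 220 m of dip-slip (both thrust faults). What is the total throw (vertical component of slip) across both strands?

243 m

throw_A = 287 × sin(35°) = 164.6 m
throw_B = 220 × sin(21°) = 78.84 m
total = 164.6 + 78.84 = 243 m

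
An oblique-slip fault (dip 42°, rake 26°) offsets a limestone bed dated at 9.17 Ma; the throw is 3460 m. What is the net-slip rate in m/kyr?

dip-slip = throw / sin(dip) = 3460 / sin(42°) = 5171 m
net slip = dip-slip / sin(rake) = 5171 / sin(26°) = 11800 m
rate = 11800 m / 9.17 Ma = 0.00129 m/yr = 1.29 m/kyr

1.29 m/kyr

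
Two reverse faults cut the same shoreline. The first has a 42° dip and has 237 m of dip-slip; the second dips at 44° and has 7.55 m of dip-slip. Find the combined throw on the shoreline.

throw_A = 237 × sin(42°) = 158.6 m
throw_B = 7.55 × sin(44°) = 5.245 m
total = 158.6 + 5.245 = 164 m

164 m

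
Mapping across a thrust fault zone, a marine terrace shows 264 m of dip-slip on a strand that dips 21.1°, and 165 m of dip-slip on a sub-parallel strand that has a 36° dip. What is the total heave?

380 m

heave_A = 264 × cos(21.1°) = 246.3 m
heave_B = 165 × cos(36°) = 133.5 m
total = 246.3 + 133.5 = 380 m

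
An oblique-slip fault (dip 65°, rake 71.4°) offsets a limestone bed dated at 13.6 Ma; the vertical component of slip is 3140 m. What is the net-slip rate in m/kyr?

0.269 m/kyr

dip-slip = throw / sin(dip) = 3140 / sin(65°) = 3465 m
net slip = dip-slip / sin(rake) = 3465 / sin(71.4°) = 3656 m
rate = 3656 m / 13.6 Ma = 0.000269 m/yr = 0.269 m/kyr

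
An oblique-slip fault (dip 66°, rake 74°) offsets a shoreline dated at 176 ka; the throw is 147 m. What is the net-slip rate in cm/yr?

0.0951 cm/yr

dip-slip = throw / sin(dip) = 147 / sin(66°) = 160.9 m
net slip = dip-slip / sin(rake) = 160.9 / sin(74°) = 167.4 m
rate = 167.4 m / 176 ka = 0.000951 m/yr = 0.0951 cm/yr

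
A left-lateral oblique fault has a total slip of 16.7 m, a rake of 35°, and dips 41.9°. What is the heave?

7.13 m

dip-slip = net slip × sin(rake) = 16.7 m × sin(35°) = 9.579 m
heave = dip-slip × cos(dip) = 9.579 × cos(41.9°) = 7.13 m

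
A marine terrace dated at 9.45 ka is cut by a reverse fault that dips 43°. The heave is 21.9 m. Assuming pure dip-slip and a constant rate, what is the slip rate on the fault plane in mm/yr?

dip-slip = heave / cos(dip) = 21.9 m / cos(43°) = 29.94 m
rate = 29.94 m / 9.45 ka = 0.00317 m/yr = 3.17 mm/yr

3.17 mm/yr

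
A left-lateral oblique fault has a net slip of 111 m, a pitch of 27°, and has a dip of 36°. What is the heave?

dip-slip = net slip × sin(rake) = 111 m × sin(27°) = 50.39 m
heave = dip-slip × cos(dip) = 50.39 × cos(36°) = 40.8 m

40.8 m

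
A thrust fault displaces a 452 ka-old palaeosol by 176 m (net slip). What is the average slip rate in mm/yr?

0.389 mm/yr

rate = 176 m / 452 ka = 0.000389 m/yr = 0.389 mm/yr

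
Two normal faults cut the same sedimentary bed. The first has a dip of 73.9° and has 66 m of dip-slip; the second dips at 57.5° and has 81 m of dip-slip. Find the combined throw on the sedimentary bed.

132 m

throw_A = 66 × sin(73.9°) = 63.41 m
throw_B = 81 × sin(57.5°) = 68.31 m
total = 63.41 + 68.31 = 132 m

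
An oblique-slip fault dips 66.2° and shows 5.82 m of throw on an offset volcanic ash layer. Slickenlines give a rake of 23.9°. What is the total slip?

15.7 m

dip-slip = throw / sin(dip) = 5.82 / sin(66.2°) = 6.361 m
net slip = dip-slip / sin(rake) = 6.361 / sin(23.9°) = 15.7 m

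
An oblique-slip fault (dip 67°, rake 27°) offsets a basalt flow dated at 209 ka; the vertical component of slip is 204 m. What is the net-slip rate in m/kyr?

2.34 m/kyr

dip-slip = throw / sin(dip) = 204 / sin(67°) = 221.6 m
net slip = dip-slip / sin(rake) = 221.6 / sin(27°) = 488.2 m
rate = 488.2 m / 209 ka = 0.00234 m/yr = 2.34 m/kyr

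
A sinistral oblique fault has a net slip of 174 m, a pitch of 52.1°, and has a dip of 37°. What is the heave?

dip-slip = net slip × sin(rake) = 174 m × sin(52.1°) = 137.3 m
heave = dip-slip × cos(dip) = 137.3 × cos(37°) = 110 m

110 m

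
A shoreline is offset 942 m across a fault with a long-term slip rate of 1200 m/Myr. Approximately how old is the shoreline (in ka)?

age = offset / rate = 942 m / (1200 m/Myr) = 785000 yr = 785 ka

785 ka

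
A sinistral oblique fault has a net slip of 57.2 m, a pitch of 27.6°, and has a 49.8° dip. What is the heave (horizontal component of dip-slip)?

17.1 m

dip-slip = net slip × sin(rake) = 57.2 m × sin(27.6°) = 26.50 m
heave = dip-slip × cos(dip) = 26.50 × cos(49.8°) = 17.1 m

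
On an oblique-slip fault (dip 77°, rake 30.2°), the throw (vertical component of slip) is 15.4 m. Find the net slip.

dip-slip = throw / sin(dip) = 15.4 / sin(77°) = 15.81 m
net slip = dip-slip / sin(rake) = 15.81 / sin(30.2°) = 31.4 m

31.4 m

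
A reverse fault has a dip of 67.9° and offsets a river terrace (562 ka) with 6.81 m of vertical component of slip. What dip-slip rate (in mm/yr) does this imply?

0.0131 mm/yr

dip-slip = throw / sin(dip) = 6.81 m / sin(67.9°) = 7.350 m
rate = 7.350 m / 562 ka = 0.0000131 m/yr = 0.0131 mm/yr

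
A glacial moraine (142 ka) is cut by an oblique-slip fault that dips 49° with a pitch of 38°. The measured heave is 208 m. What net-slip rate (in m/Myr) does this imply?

3630 m/Myr

dip-slip = heave / cos(dip) = 208 / cos(49°) = 317 m
net slip = dip-slip / sin(rake) = 317 / sin(38°) = 515 m
rate = 515 m / 142 ka = 0.00363 m/yr = 3630 m/Myr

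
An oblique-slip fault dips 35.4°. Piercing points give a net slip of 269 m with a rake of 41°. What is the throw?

102 m

dip-slip = net slip × sin(rake) = 269 m × sin(41°) = 176.5 m
throw = dip-slip × sin(dip) = 176.5 × sin(35.4°) = 102 m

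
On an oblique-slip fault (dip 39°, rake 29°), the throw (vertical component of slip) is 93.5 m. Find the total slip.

306 m

dip-slip = throw / sin(dip) = 93.5 / sin(39°) = 148.6 m
net slip = dip-slip / sin(rake) = 148.6 / sin(29°) = 306 m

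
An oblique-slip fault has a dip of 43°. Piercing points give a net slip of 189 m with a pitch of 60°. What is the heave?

120 m

dip-slip = net slip × sin(rake) = 189 m × sin(60°) = 163.7 m
heave = dip-slip × cos(dip) = 163.7 × cos(43°) = 120 m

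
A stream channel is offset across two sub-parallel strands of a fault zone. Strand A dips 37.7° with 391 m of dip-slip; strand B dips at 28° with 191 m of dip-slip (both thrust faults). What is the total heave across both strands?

heave_A = 391 × cos(37.7°) = 309.4 m
heave_B = 191 × cos(28°) = 168.6 m
total = 309.4 + 168.6 = 478 m

478 m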